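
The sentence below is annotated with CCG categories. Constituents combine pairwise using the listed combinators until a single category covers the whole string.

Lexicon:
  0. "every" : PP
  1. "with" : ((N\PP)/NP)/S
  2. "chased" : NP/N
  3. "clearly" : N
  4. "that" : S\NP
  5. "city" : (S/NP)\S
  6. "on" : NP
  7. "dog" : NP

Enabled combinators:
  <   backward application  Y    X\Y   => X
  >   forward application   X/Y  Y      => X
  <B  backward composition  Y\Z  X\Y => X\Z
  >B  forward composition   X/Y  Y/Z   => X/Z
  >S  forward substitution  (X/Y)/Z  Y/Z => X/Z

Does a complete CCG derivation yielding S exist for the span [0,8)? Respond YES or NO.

PP ((N\PP)/NP)/S NP/N N S\NP (S/NP)\S NP NP
CKY chart[0,8] = {N}; S ∉ chart

NO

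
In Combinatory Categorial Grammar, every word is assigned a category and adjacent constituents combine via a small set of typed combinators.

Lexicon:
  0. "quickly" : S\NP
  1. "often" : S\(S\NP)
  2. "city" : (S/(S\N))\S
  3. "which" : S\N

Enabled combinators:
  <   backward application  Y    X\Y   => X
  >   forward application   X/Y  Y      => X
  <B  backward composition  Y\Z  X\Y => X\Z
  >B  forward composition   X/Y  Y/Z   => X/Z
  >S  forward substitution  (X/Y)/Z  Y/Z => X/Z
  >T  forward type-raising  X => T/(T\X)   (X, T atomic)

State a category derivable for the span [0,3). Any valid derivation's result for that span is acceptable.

S/(S\N)

[0,4] S   >
  [0,3] S/(S\N)   <
    [0,2] S   <
      [0,1] "quickly" : S\NP
      [1,2] "often" : S\(S\NP)
    [2,3] "city" : (S/(S\N))\S
  [3,4] "which" : S\N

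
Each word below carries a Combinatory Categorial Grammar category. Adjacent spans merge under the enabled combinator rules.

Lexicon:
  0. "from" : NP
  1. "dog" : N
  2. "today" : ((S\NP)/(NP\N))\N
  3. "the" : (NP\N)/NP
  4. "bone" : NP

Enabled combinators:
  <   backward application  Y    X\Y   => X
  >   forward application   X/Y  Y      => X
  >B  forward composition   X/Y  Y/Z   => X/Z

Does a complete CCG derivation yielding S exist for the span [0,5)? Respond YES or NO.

[0,5] S   <
  [0,1] "from" : NP
  [1,5] S\NP   >
    [1,3] (S\NP)/(NP\N)   <
      [1,2] "dog" : N
      [2,3] "today" : ((S\NP)/(NP\N))\N
    [3,5] NP\N   >
      [3,4] "the" : (NP\N)/NP
      [4,5] "bone" : NP

YES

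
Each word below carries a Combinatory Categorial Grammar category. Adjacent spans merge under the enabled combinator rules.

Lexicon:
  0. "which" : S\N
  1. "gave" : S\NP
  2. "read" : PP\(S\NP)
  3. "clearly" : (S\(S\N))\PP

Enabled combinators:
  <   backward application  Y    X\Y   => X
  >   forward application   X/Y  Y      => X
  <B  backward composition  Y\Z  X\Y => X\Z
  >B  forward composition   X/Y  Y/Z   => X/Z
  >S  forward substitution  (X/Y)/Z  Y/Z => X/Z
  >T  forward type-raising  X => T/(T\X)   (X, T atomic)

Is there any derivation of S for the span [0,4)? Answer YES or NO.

[0,4] S   <
  [0,1] "which" : S\N
  [1,4] S\(S\N)   <
    [1,3] PP   <
      [1,2] "gave" : S\NP
      [2,3] "read" : PP\(S\NP)
    [3,4] "clearly" : (S\(S\N))\PP

YES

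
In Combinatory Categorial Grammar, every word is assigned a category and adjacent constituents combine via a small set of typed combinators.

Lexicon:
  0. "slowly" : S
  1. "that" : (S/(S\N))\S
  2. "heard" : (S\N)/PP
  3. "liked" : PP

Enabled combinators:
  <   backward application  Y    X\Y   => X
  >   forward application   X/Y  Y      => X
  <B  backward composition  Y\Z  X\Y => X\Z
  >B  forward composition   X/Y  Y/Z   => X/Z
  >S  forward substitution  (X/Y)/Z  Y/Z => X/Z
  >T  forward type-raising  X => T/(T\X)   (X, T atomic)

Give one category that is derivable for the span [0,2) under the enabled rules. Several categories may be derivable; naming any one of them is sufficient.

[0,4] S   >
  [0,2] S/(S\N)   <
    [0,1] "slowly" : S
    [1,2] "that" : (S/(S\N))\S
  [2,4] S\N   >
    [2,3] "heard" : (S\N)/PP
    [3,4] "liked" : PP

S/(S\N)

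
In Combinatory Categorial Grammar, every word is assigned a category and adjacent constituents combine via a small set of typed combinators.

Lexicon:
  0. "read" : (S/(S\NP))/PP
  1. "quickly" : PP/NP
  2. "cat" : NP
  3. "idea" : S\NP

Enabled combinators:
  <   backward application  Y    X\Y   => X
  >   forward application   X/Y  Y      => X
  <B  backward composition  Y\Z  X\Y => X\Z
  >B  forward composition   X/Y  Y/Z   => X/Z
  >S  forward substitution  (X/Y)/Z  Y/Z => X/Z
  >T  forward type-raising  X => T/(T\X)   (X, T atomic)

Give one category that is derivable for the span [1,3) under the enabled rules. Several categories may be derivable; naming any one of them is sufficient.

[0,4] S   >
  [0,3] S/(S\NP)   >
    [0,1] "read" : (S/(S\NP))/PP
    [1,3] PP   >
      [1,2] "quickly" : PP/NP
      [2,3] "cat" : NP
  [3,4] "idea" : S\NP

PP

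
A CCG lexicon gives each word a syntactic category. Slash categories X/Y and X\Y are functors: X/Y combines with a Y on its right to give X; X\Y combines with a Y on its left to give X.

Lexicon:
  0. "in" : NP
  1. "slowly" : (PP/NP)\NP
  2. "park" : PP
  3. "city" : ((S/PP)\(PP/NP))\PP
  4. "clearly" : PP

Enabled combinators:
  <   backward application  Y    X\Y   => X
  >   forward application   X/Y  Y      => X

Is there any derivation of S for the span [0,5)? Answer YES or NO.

YES

[0,5] S   >
  [0,4] S/PP   <
    [0,2] PP/NP   <
      [0,1] "in" : NP
      [1,2] "slowly" : (PP/NP)\NP
    [2,4] (S/PP)\(PP/NP)   <
      [2,3] "park" : PP
      [3,4] "city" : ((S/PP)\(PP/NP))\PP
  [4,5] "clearly" : PP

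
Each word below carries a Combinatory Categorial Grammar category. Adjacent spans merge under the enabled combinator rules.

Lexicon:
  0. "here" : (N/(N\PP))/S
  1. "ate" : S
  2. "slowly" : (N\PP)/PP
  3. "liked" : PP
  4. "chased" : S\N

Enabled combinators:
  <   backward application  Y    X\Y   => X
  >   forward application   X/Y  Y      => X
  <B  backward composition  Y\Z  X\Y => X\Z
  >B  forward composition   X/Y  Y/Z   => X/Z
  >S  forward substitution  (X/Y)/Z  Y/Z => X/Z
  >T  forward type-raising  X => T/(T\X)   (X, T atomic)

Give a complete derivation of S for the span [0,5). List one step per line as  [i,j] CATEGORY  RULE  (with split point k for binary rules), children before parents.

[0,1] (N/(N\PP))/S  lex  "here"
[1,2] S  lex  "ate"
[0,2] N/(N\PP)  >  k=1
[2,3] (N\PP)/PP  lex  "slowly"
[0,3] N/PP  >B  k=2
[3,4] PP  lex  "liked"
[0,4] N  >  k=3
[4,5] S\N  lex  "chased"
[0,5] S  <  k=4

[0,5] S   <
  [0,4] N   >
    [0,3] N/PP   >B
      [0,2] N/(N\PP)   >
        [0,1] "here" : (N/(N\PP))/S
        [1,2] "ate" : S
      [2,3] "slowly" : (N\PP)/PP
    [3,4] "liked" : PP
  [4,5] "chased" : S\N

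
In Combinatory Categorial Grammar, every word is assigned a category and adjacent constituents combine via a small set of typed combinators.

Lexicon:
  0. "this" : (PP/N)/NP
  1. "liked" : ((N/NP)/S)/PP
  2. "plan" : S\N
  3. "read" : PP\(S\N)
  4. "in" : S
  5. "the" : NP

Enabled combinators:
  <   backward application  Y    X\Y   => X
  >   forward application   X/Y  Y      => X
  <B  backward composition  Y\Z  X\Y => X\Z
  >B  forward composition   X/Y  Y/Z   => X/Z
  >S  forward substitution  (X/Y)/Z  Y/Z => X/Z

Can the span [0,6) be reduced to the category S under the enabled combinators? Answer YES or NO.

NO

(PP/N)/NP ((N/NP)/S)/PP S\N PP\(S\N) S NP
CKY chart[0,6] = {PP}; S ∉ chart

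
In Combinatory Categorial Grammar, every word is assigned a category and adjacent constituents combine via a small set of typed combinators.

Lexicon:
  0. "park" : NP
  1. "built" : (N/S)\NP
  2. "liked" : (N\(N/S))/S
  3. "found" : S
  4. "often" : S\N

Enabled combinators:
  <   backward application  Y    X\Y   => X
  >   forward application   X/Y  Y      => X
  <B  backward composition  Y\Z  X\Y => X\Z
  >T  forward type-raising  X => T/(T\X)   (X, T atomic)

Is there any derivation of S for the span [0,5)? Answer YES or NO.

YES

[0,5] S   <
  [0,4] N   <
    [0,1] "park" : NP
    [1,4] N\NP   <B
      [1,2] "built" : (N/S)\NP
      [2,4] N\(N/S)   >
        [2,3] "liked" : (N\(N/S))/S
        [3,4] "found" : S
  [4,5] "often" : S\N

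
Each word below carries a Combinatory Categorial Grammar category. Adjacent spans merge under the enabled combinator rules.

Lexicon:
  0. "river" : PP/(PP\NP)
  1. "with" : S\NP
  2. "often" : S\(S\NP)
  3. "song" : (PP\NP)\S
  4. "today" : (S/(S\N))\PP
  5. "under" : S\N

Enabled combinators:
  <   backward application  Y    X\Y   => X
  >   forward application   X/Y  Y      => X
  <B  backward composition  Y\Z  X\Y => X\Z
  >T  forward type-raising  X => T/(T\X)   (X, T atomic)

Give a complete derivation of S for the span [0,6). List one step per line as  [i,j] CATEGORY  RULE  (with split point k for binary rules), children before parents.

[0,1] PP/(PP\NP)  lex  "river"
[1,2] S\NP  lex  "with"
[2,3] S\(S\NP)  lex  "often"
[1,3] S  <  k=2
[3,4] (PP\NP)\S  lex  "song"
[1,4] PP\NP  <  k=3
[0,4] PP  >  k=1
[4,5] (S/(S\N))\PP  lex  "today"
[0,5] S/(S\N)  <  k=4
[5,6] S\N  lex  "under"
[0,6] S  >  k=5

[0,6] S   >
  [0,5] S/(S\N)   <
    [0,4] PP   >
      [0,1] "river" : PP/(PP\NP)
      [1,4] PP\NP   <
        [1,3] S   <
          [1,2] "with" : S\NP
          [2,3] "often" : S\(S\NP)
        [3,4] "song" : (PP\NP)\S
    [4,5] "today" : (S/(S\N))\PP
  [5,6] "under" : S\N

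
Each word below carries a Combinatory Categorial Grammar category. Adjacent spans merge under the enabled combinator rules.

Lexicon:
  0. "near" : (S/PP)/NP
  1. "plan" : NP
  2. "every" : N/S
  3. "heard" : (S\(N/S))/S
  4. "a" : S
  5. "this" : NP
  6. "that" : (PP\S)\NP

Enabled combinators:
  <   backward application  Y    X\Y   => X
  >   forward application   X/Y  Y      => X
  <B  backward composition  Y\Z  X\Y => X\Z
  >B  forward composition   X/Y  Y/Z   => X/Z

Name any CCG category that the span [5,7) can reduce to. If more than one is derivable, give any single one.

PP\S

[0,7] S   >
  [0,2] S/PP   >
    [0,1] "near" : (S/PP)/NP
    [1,2] "plan" : NP
  [2,7] PP   <
    [2,5] S   <
      [2,3] "every" : N/S
      [3,5] S\(N/S)   >
        [3,4] "heard" : (S\(N/S))/S
        [4,5] "a" : S
    [5,7] PP\S   <
      [5,6] "this" : NP
      [6,7] "that" : (PP\S)\NP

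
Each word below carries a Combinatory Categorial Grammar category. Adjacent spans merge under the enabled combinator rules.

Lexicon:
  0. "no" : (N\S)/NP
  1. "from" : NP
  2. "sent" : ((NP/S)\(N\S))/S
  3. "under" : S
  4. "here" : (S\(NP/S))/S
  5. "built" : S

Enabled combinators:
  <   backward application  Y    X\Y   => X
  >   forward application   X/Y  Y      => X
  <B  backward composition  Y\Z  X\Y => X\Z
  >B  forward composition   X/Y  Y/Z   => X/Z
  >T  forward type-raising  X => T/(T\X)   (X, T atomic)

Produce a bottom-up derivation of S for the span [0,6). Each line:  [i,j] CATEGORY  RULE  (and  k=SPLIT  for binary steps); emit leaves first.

[0,6] S   <
  [0,4] NP/S   <
    [0,2] N\S   >
      [0,1] "no" : (N\S)/NP
      [1,2] "from" : NP
    [2,4] (NP/S)\(N\S)   >
      [2,3] "sent" : ((NP/S)\(N\S))/S
      [3,4] "under" : S
  [4,6] S\(NP/S)   >
    [4,5] "here" : (S\(NP/S))/S
    [5,6] "built" : S

[0,1] (N\S)/NP  lex  "no"
[1,2] NP  lex  "from"
[0,2] N\S  >  k=1
[2,3] ((NP/S)\(N\S))/S  lex  "sent"
[3,4] S  lex  "under"
[2,4] (NP/S)\(N\S)  >  k=3
[0,4] NP/S  <  k=2
[4,5] (S\(NP/S))/S  lex  "here"
[5,6] S  lex  "built"
[4,6] S\(NP/S)  >  k=5
[0,6] S  <  k=4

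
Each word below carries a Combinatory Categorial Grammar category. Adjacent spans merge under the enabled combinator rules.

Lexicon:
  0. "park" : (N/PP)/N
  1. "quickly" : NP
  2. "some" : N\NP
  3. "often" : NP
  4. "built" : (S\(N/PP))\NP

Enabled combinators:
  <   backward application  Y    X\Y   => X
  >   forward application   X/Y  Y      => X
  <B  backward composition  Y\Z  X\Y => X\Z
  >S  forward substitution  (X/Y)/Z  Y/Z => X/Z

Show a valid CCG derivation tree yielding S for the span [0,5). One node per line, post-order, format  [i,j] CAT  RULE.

[0,5] S   <
  [0,3] N/PP   >
    [0,1] "park" : (N/PP)/N
    [1,3] N   <
      [1,2] "quickly" : NP
      [2,3] "some" : N\NP
  [3,5] S\(N/PP)   <
    [3,4] "often" : NP
    [4,5] "built" : (S\(N/PP))\NP

[0,1] (N/PP)/N  lex  "park"
[1,2] NP  lex  "quickly"
[2,3] N\NP  lex  "some"
[1,3] N  <  k=2
[0,3] N/PP  >  k=1
[3,4] NP  lex  "often"
[4,5] (S\(N/PP))\NP  lex  "built"
[3,5] S\(N/PP)  <  k=4
[0,5] S  <  k=3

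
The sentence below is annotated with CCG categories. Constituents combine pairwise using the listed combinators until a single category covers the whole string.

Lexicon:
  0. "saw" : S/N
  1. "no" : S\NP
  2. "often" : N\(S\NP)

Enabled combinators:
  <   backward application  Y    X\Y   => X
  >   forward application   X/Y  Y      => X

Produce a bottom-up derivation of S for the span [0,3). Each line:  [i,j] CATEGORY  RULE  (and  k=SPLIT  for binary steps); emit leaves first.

[0,1] S/N  lex  "saw"
[1,2] S\NP  lex  "no"
[2,3] N\(S\NP)  lex  "often"
[1,3] N  <  k=2
[0,3] S  >  k=1

[0,3] S   >
  [0,1] "saw" : S/N
  [1,3] N   <
    [1,2] "no" : S\NP
    [2,3] "often" : N\(S\NP)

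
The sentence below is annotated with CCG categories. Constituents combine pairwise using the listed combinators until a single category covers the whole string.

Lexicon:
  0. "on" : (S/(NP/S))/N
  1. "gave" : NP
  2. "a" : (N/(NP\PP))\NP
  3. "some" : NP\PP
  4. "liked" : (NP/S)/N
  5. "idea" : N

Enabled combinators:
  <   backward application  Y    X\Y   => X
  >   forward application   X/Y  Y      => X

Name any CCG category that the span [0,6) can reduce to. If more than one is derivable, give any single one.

S

[0,6] S   >
  [0,4] S/(NP/S)   >
    [0,1] "on" : (S/(NP/S))/N
    [1,4] N   >
      [1,3] N/(NP\PP)   <
        [1,2] "gave" : NP
        [2,3] "a" : (N/(NP\PP))\NP
      [3,4] "some" : NP\PP
  [4,6] NP/S   >
    [4,5] "liked" : (NP/S)/N
    [5,6] "idea" : N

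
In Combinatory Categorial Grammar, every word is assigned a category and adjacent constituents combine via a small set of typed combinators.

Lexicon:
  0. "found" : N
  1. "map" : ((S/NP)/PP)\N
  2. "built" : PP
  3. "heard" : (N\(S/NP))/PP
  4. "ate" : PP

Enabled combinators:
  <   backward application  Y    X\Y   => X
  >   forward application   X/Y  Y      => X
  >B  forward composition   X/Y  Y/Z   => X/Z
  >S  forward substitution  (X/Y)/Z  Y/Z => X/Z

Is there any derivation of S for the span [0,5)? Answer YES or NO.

NO

N ((S/NP)/PP)\N PP (N\(S/NP))/PP PP
CKY chart[0,5] = {N}; S ∉ chart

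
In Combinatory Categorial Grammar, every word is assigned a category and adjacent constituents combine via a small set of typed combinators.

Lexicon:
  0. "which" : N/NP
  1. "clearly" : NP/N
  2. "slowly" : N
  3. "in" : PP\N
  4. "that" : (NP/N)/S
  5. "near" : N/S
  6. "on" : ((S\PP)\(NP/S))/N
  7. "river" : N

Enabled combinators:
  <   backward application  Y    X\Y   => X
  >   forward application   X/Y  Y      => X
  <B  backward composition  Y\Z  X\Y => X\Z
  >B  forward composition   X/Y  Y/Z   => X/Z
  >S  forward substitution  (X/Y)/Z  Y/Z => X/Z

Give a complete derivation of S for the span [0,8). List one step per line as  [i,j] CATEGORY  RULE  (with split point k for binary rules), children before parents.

[0,1] N/NP  lex  "which"
[1,2] NP/N  lex  "clearly"
[2,3] N  lex  "slowly"
[1,3] NP  >  k=2
[0,3] N  >  k=1
[3,4] PP\N  lex  "in"
[4,5] (NP/N)/S  lex  "that"
[5,6] N/S  lex  "near"
[4,6] NP/S  >S  k=5
[6,7] ((S\PP)\(NP/S))/N  lex  "on"
[7,8] N  lex  "river"
[6,8] (S\PP)\(NP/S)  >  k=7
[4,8] S\PP  <  k=6
[3,8] S\N  <B  k=4
[0,8] S  <  k=3

[0,8] S   <
  [0,3] N   >
    [0,1] "which" : N/NP
    [1,3] NP   >
      [1,2] "clearly" : NP/N
      [2,3] "slowly" : N
  [3,8] S\N   <B
    [3,4] "in" : PP\N
    [4,8] S\PP   <
      [4,6] NP/S   >S
        [4,5] "that" : (NP/N)/S
        [5,6] "near" : N/S
      [6,8] (S\PP)\(NP/S)   >
        [6,7] "on" : ((S\PP)\(NP/S))/N
        [7,8] "river" : N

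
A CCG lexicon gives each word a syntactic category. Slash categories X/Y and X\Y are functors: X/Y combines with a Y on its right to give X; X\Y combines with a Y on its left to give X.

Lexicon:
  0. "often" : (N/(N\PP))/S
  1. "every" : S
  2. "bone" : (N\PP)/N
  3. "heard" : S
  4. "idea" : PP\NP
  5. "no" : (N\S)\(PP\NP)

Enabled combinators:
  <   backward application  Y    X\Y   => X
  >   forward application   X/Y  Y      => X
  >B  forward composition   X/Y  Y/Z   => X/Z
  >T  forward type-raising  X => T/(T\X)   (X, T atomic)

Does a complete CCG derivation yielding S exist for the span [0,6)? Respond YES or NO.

(N/(N\PP))/S S (N\PP)/N S PP\NP (N\S)\(PP\NP)
CKY chart[0,6] = {N, N/(N\N), NP/(NP\N), PP/(PP\N), S/(S\N)}; S ∉ chart

NO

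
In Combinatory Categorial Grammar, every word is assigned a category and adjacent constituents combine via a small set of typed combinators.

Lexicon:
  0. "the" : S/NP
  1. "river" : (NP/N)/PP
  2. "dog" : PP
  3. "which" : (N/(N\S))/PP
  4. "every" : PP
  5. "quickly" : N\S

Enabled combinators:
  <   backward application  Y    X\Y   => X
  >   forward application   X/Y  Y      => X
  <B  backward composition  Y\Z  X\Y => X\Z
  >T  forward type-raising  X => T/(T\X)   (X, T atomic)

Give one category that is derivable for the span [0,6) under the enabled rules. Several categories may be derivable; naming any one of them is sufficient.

[0,6] S   >
  [0,1] "the" : S/NP
  [1,6] NP   >
    [1,3] NP/N   >
      [1,2] "river" : (NP/N)/PP
      [2,3] "dog" : PP
    [3,6] N   >
      [3,5] N/(N\S)   >
        [3,4] "which" : (N/(N\S))/PP
        [4,5] "every" : PP
      [5,6] "quickly" : N\S

S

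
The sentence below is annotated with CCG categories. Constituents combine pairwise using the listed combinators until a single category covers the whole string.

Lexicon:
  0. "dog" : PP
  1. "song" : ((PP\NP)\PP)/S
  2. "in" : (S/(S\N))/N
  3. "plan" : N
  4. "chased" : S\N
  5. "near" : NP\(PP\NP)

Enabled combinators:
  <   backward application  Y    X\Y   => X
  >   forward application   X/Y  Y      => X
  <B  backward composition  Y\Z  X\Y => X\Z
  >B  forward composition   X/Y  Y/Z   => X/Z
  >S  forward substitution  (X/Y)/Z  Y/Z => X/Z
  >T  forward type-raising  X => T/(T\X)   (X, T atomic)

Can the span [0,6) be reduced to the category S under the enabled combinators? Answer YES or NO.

NO

PP ((PP\NP)\PP)/S (S/(S\N))/N N S\N NP\(PP\NP)
CKY chart[0,6] = {N/(N\NP), NP, NP/(NP\NP), PP/(PP\NP), S/(S\NP)}; S ∉ chart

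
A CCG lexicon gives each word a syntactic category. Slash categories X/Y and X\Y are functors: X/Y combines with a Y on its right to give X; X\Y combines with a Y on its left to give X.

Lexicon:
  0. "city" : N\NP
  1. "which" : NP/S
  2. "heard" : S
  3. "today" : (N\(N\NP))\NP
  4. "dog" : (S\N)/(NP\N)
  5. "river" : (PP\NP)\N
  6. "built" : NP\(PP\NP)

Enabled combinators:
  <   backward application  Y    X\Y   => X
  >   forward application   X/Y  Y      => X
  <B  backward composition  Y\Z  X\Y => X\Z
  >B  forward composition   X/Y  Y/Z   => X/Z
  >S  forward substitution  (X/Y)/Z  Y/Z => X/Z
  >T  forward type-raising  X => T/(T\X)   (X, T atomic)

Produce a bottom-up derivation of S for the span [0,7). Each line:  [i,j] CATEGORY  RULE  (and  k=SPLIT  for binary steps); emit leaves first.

[0,7] S   <
  [0,4] N   <
    [0,1] "city" : N\NP
    [1,4] N\(N\NP)   <
      [1,3] NP   >
        [1,2] "which" : NP/S
        [2,3] "heard" : S
      [3,4] "today" : (N\(N\NP))\NP
  [4,7] S\N   >
    [4,5] "dog" : (S\N)/(NP\N)
    [5,7] NP\N   <B
      [5,6] "river" : (PP\NP)\N
      [6,7] "built" : NP\(PP\NP)

[0,1] N\NP  lex  "city"
[1,2] NP/S  lex  "which"
[2,3] S  lex  "heard"
[1,3] NP  >  k=2
[3,4] (N\(N\NP))\NP  lex  "today"
[1,4] N\(N\NP)  <  k=3
[0,4] N  <  k=1
[4,5] (S\N)/(NP\N)  lex  "dog"
[5,6] (PP\NP)\N  lex  "river"
[6,7] NP\(PP\NP)  lex  "built"
[5,7] NP\N  <B  k=6
[4,7] S\N  >  k=5
[0,7] S  <  k=4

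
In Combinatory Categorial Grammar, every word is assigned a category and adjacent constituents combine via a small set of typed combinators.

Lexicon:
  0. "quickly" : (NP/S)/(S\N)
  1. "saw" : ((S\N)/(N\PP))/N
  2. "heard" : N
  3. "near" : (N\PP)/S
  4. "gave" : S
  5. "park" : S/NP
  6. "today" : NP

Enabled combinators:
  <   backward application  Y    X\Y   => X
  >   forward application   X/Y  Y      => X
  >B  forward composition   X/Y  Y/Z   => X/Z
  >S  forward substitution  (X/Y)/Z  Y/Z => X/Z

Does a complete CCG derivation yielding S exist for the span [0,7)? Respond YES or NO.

NO

(NP/S)/(S\N) ((S\N)/(N\PP))/N N (N\PP)/S S S/NP NP
CKY chart[0,7] = {NP}; S ∉ chart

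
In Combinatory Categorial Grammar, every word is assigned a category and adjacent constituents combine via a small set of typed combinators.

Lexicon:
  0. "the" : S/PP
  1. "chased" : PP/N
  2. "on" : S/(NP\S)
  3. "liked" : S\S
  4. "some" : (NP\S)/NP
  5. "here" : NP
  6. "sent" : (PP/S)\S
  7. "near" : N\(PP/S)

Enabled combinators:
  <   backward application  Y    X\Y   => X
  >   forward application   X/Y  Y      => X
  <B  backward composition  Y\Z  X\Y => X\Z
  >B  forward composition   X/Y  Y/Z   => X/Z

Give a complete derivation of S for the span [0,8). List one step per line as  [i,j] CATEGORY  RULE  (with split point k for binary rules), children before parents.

[0,1] S/PP  lex  "the"
[1,2] PP/N  lex  "chased"
[0,2] S/N  >B  k=1
[2,3] S/(NP\S)  lex  "on"
[3,4] S\S  lex  "liked"
[4,5] (NP\S)/NP  lex  "some"
[5,6] NP  lex  "here"
[4,6] NP\S  >  k=5
[3,6] NP\S  <B  k=4
[2,6] S  >  k=3
[6,7] (PP/S)\S  lex  "sent"
[7,8] N\(PP/S)  lex  "near"
[6,8] N\S  <B  k=7
[2,8] N  <  k=6
[0,8] S  >  k=2

[0,8] S   >
  [0,2] S/N   >B
    [0,1] "the" : S/PP
    [1,2] "chased" : PP/N
  [2,8] N   <
    [2,6] S   >
      [2,3] "on" : S/(NP\S)
      [3,6] NP\S   <B
        [3,4] "liked" : S\S
        [4,6] NP\S   >
          [4,5] "some" : (NP\S)/NP
          [5,6] "here" : NP
    [6,8] N\S   <B
      [6,7] "sent" : (PP/S)\S
      [7,8] "near" : N\(PP/S)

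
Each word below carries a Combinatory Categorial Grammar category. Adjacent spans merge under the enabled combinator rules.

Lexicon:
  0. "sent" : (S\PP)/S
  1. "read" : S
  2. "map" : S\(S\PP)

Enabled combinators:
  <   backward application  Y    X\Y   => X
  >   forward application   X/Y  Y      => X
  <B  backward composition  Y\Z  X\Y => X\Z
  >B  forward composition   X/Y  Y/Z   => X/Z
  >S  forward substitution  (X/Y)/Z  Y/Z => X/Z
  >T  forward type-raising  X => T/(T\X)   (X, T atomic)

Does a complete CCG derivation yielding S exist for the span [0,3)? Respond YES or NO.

[0,3] S   <
  [0,2] S\PP   >
    [0,1] "sent" : (S\PP)/S
    [1,2] "read" : S
  [2,3] "map" : S\(S\PP)

YES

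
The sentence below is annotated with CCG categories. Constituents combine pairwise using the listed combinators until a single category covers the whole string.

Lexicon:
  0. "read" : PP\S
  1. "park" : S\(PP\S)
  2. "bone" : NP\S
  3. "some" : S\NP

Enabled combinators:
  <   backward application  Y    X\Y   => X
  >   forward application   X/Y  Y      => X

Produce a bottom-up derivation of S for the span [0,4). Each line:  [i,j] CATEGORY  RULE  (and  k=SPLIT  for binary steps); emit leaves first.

[0,1] PP\S  lex  "read"
[1,2] S\(PP\S)  lex  "park"
[0,2] S  <  k=1
[2,3] NP\S  lex  "bone"
[0,3] NP  <  k=2
[3,4] S\NP  lex  "some"
[0,4] S  <  k=3

[0,4] S   <
  [0,3] NP   <
    [0,2] S   <
      [0,1] "read" : PP\S
      [1,2] "park" : S\(PP\S)
    [2,3] "bone" : NP\S
  [3,4] "some" : S\NP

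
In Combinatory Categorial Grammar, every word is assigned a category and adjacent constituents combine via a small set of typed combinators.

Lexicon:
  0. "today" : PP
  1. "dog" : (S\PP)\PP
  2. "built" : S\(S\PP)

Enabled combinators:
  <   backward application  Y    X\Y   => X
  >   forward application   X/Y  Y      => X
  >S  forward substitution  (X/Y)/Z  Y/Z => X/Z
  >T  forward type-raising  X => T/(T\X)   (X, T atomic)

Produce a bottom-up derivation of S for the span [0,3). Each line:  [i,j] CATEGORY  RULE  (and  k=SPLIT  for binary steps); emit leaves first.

[0,3] S   <
  [0,2] S\PP   <
    [0,1] "today" : PP
    [1,2] "dog" : (S\PP)\PP
  [2,3] "built" : S\(S\PP)

[0,1] PP  lex  "today"
[1,2] (S\PP)\PP  lex  "dog"
[0,2] S\PP  <  k=1
[2,3] S\(S\PP)  lex  "built"
[0,3] S  <  k=2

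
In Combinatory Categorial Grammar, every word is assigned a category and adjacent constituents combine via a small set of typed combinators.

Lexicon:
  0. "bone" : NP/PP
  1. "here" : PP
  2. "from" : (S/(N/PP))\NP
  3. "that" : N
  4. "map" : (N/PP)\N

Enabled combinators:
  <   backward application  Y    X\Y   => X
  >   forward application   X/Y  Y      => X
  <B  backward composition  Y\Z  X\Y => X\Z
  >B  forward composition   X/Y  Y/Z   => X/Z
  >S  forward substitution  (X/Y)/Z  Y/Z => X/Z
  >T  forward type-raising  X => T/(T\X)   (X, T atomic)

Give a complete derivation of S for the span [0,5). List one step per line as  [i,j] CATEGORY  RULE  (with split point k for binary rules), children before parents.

[0,5] S   >
  [0,3] S/(N/PP)   <
    [0,2] NP   >
      [0,1] "bone" : NP/PP
      [1,2] "here" : PP
    [2,3] "from" : (S/(N/PP))\NP
  [3,5] N/PP   <
    [3,4] "that" : N
    [4,5] "map" : (N/PP)\N

[0,1] NP/PP  lex  "bone"
[1,2] PP  lex  "here"
[0,2] NP  >  k=1
[2,3] (S/(N/PP))\NP  lex  "from"
[0,3] S/(N/PP)  <  k=2
[3,4] N  lex  "that"
[4,5] (N/PP)\N  lex  "map"
[3,5] N/PP  <  k=4
[0,5] S  >  k=3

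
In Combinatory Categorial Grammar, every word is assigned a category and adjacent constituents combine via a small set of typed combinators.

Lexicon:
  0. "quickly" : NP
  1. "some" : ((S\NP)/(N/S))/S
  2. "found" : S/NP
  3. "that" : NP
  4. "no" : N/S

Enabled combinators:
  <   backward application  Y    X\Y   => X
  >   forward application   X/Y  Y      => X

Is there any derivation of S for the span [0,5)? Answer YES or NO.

YES

[0,5] S   <
  [0,1] "quickly" : NP
  [1,5] S\NP   >
    [1,4] (S\NP)/(N/S)   >
      [1,2] "some" : ((S\NP)/(N/S))/S
      [2,4] S   >
        [2,3] "found" : S/NP
        [3,4] "that" : NP
    [4,5] "no" : N/S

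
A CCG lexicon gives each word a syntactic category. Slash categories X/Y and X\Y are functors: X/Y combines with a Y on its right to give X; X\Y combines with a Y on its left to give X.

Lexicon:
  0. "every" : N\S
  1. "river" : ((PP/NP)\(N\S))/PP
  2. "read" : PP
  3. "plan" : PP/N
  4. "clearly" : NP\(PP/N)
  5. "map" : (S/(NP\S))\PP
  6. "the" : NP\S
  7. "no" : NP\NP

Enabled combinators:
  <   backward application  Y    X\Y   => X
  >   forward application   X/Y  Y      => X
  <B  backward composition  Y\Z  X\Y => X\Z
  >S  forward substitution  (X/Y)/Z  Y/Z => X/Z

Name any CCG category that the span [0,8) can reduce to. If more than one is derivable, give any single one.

S

[0,8] S   >
  [0,6] S/(NP\S)   <
    [0,5] PP   >
      [0,3] PP/NP   <
        [0,1] "every" : N\S
        [1,3] (PP/NP)\(N\S)   >
          [1,2] "river" : ((PP/NP)\(N\S))/PP
          [2,3] "read" : PP
      [3,5] NP   <
        [3,4] "plan" : PP/N
        [4,5] "clearly" : NP\(PP/N)
    [5,6] "map" : (S/(NP\S))\PP
  [6,8] NP\S   <B
    [6,7] "the" : NP\S
    [7,8] "no" : NP\NP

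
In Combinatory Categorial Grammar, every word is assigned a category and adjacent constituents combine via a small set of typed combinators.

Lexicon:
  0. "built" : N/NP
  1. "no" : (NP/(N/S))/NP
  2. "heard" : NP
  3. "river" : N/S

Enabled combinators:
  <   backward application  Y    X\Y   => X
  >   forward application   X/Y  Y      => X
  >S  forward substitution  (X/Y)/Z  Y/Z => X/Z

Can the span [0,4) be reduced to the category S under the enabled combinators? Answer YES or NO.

NO

N/NP (NP/(N/S))/NP NP N/S
CKY chart[0,4] = {N}; S ∉ chart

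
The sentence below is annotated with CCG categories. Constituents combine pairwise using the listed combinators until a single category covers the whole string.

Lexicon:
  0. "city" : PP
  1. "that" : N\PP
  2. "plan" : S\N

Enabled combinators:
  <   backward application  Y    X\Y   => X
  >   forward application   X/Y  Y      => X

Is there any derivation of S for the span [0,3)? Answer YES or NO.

[0,3] S   <
  [0,2] N   <
    [0,1] "city" : PP
    [1,2] "that" : N\PP
  [2,3] "plan" : S\N

YES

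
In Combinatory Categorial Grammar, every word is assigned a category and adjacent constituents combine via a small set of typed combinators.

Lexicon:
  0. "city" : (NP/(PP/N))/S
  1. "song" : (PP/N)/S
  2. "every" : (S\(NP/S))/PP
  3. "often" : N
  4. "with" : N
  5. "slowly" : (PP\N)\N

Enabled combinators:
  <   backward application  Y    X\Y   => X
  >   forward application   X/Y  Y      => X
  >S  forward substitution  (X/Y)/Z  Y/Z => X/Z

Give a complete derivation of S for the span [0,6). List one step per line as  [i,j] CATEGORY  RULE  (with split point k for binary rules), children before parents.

[0,1] (NP/(PP/N))/S  lex  "city"
[1,2] (PP/N)/S  lex  "song"
[0,2] NP/S  >S  k=1
[2,3] (S\(NP/S))/PP  lex  "every"
[3,4] N  lex  "often"
[4,5] N  lex  "with"
[5,6] (PP\N)\N  lex  "slowly"
[4,6] PP\N  <  k=5
[3,6] PP  <  k=4
[2,6] S\(NP/S)  >  k=3
[0,6] S  <  k=2

[0,6] S   <
  [0,2] NP/S   >S
    [0,1] "city" : (NP/(PP/N))/S
    [1,2] "song" : (PP/N)/S
  [2,6] S\(NP/S)   >
    [2,3] "every" : (S\(NP/S))/PP
    [3,6] PP   <
      [3,4] "often" : N
      [4,6] PP\N   <
        [4,5] "with" : N
        [5,6] "slowly" : (PP\N)\N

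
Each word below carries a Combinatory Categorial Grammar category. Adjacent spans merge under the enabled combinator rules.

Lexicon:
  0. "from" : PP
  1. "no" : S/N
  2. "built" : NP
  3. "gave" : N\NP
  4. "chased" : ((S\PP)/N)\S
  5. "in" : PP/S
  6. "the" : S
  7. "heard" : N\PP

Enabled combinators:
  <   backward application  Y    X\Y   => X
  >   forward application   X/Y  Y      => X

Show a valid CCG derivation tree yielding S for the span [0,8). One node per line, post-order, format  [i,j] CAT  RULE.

[0,8] S   <
  [0,1] "from" : PP
  [1,8] S\PP   >
    [1,5] (S\PP)/N   <
      [1,4] S   >
        [1,2] "no" : S/N
        [2,4] N   <
          [2,3] "built" : NP
          [3,4] "gave" : N\NP
      [4,5] "chased" : ((S\PP)/N)\S
    [5,8] N   <
      [5,7] PP   >
        [5,6] "in" : PP/S
        [6,7] "the" : S
      [7,8] "heard" : N\PP

[0,1] PP  lex  "from"
[1,2] S/N  lex  "no"
[2,3] NP  lex  "built"
[3,4] N\NP  lex  "gave"
[2,4] N  <  k=3
[1,4] S  >  k=2
[4,5] ((S\PP)/N)\S  lex  "chased"
[1,5] (S\PP)/N  <  k=4
[5,6] PP/S  lex  "in"
[6,7] S  lex  "the"
[5,7] PP  >  k=6
[7,8] N\PP  lex  "heard"
[5,8] N  <  k=7
[1,8] S\PP  >  k=5
[0,8] S  <  k=1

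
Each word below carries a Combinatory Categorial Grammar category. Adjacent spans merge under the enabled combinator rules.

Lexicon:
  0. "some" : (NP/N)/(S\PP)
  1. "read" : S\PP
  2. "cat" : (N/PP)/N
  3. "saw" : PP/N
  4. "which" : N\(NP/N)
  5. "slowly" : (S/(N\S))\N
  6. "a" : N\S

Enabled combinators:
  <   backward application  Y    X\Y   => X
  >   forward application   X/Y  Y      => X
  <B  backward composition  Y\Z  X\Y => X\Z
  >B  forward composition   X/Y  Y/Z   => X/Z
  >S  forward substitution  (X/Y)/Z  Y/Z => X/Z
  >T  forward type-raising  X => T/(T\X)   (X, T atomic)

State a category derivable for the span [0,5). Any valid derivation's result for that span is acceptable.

[0,7] S   >
  [0,6] S/(N\S)   <
    [0,5] N   <
      [0,4] NP/N   >B
        [0,2] NP/N   >
          [0,1] "some" : (NP/N)/(S\PP)
          [1,2] "read" : S\PP
        [2,4] N/N   >S
          [2,3] "cat" : (N/PP)/N
          [3,4] "saw" : PP/N
      [4,5] "which" : N\(NP/N)
    [5,6] "slowly" : (S/(N\S))\N
  [6,7] "a" : N\S

N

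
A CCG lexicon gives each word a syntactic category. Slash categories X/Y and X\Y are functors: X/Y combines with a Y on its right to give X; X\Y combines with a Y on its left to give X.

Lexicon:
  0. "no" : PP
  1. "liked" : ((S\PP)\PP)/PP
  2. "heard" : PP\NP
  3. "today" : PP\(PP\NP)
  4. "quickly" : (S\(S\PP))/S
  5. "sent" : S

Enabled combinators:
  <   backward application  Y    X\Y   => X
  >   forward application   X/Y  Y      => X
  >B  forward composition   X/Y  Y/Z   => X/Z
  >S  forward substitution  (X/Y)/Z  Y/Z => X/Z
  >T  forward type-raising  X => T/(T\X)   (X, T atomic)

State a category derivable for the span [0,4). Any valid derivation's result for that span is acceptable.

[0,6] S   <
  [0,4] S\PP   <
    [0,1] "no" : PP
    [1,4] (S\PP)\PP   >
      [1,2] "liked" : ((S\PP)\PP)/PP
      [2,4] PP   <
        [2,3] "heard" : PP\NP
        [3,4] "today" : PP\(PP\NP)
  [4,6] S\(S\PP)   >
    [4,5] "quickly" : (S\(S\PP))/S
    [5,6] "sent" : S

S\PP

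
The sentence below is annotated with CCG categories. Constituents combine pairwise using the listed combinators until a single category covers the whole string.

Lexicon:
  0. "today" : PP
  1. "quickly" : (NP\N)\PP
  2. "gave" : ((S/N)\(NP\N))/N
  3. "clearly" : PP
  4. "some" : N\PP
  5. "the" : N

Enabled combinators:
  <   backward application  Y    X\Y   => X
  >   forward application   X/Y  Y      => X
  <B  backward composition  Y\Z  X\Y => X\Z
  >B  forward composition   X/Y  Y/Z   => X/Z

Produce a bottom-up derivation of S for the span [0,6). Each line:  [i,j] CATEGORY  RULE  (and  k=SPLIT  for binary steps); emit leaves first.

[0,6] S   >
  [0,5] S/N   <
    [0,2] NP\N   <
      [0,1] "today" : PP
      [1,2] "quickly" : (NP\N)\PP
    [2,5] (S/N)\(NP\N)   >
      [2,3] "gave" : ((S/N)\(NP\N))/N
      [3,5] N   <
        [3,4] "clearly" : PP
        [4,5] "some" : N\PP
  [5,6] "the" : N

[0,1] PP  lex  "today"
[1,2] (NP\N)\PP  lex  "quickly"
[0,2] NP\N  <  k=1
[2,3] ((S/N)\(NP\N))/N  lex  "gave"
[3,4] PP  lex  "clearly"
[4,5] N\PP  lex  "some"
[3,5] N  <  k=4
[2,5] (S/N)\(NP\N)  >  k=3
[0,5] S/N  <  k=2
[5,6] N  lex  "the"
[0,6] S  >  k=5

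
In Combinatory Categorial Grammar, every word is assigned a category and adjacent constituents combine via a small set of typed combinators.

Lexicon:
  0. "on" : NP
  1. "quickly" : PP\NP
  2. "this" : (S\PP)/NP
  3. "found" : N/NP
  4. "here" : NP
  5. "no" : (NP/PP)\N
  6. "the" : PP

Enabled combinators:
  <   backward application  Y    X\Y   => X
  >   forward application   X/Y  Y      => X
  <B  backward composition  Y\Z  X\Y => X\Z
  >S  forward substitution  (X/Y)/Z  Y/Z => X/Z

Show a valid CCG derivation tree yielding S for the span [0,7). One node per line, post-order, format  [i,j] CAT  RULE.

[0,7] S   <
  [0,2] PP   <
    [0,1] "on" : NP
    [1,2] "quickly" : PP\NP
  [2,7] S\PP   >
    [2,3] "this" : (S\PP)/NP
    [3,7] NP   >
      [3,6] NP/PP   <
        [3,5] N   >
          [3,4] "found" : N/NP
          [4,5] "here" : NP
        [5,6] "no" : (NP/PP)\N
      [6,7] "the" : PP

[0,1] NP  lex  "on"
[1,2] PP\NP  lex  "quickly"
[0,2] PP  <  k=1
[2,3] (S\PP)/NP  lex  "this"
[3,4] N/NP  lex  "found"
[4,5] NP  lex  "here"
[3,5] N  >  k=4
[5,6] (NP/PP)\N  lex  "no"
[3,6] NP/PP  <  k=5
[6,7] PP  lex  "the"
[3,7] NP  >  k=6
[2,7] S\PP  >  k=3
[0,7] S  <  k=2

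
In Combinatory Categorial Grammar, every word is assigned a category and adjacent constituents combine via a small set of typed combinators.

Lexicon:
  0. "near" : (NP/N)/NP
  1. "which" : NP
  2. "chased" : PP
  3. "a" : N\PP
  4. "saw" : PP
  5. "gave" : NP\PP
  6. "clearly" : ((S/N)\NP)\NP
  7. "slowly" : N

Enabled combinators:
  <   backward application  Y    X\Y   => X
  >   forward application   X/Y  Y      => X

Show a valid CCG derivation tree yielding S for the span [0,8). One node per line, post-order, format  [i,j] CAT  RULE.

[0,8] S   >
  [0,7] S/N   <
    [0,4] NP   >
      [0,2] NP/N   >
        [0,1] "near" : (NP/N)/NP
        [1,2] "which" : NP
      [2,4] N   <
        [2,3] "chased" : PP
        [3,4] "a" : N\PP
    [4,7] (S/N)\NP   <
      [4,6] NP   <
        [4,5] "saw" : PP
        [5,6] "gave" : NP\PP
      [6,7] "clearly" : ((S/N)\NP)\NP
  [7,8] "slowly" : N

[0,1] (NP/N)/NP  lex  "near"
[1,2] NP  lex  "which"
[0,2] NP/N  >  k=1
[2,3] PP  lex  "chased"
[3,4] N\PP  lex  "a"
[2,4] N  <  k=3
[0,4] NP  >  k=2
[4,5] PP  lex  "saw"
[5,6] NP\PP  lex  "gave"
[4,6] NP  <  k=5
[6,7] ((S/N)\NP)\NP  lex  "clearly"
[4,7] (S/N)\NP  <  k=6
[0,7] S/N  <  k=4
[7,8] N  lex  "slowly"
[0,8] S  >  k=7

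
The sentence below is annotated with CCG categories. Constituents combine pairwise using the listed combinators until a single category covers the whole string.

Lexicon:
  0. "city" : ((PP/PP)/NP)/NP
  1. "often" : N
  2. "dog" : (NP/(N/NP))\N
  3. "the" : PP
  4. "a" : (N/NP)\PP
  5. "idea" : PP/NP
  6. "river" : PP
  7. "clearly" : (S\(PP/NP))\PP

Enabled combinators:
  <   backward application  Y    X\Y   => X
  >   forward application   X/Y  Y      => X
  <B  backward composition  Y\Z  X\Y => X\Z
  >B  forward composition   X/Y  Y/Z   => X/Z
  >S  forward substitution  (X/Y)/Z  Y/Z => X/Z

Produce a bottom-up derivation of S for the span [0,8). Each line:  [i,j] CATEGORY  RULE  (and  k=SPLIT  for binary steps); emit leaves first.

[0,8] S   <
  [0,6] PP/NP   >S
    [0,5] (PP/PP)/NP   >
      [0,1] "city" : ((PP/PP)/NP)/NP
      [1,5] NP   >
        [1,3] NP/(N/NP)   <
          [1,2] "often" : N
          [2,3] "dog" : (NP/(N/NP))\N
        [3,5] N/NP   <
          [3,4] "the" : PP
          [4,5] "a" : (N/NP)\PP
    [5,6] "idea" : PP/NP
  [6,8] S\(PP/NP)   <
    [6,7] "river" : PP
    [7,8] "clearly" : (S\(PP/NP))\PP

[0,1] ((PP/PP)/NP)/NP  lex  "city"
[1,2] N  lex  "often"
[2,3] (NP/(N/NP))\N  lex  "dog"
[1,3] NP/(N/NP)  <  k=2
[3,4] PP  lex  "the"
[4,5] (N/NP)\PP  lex  "a"
[3,5] N/NP  <  k=4
[1,5] NP  >  k=3
[0,5] (PP/PP)/NP  >  k=1
[5,6] PP/NP  lex  "idea"
[0,6] PP/NP  >S  k=5
[6,7] PP  lex  "river"
[7,8] (S\(PP/NP))\PP  lex  "clearly"
[6,8] S\(PP/NP)  <  k=7
[0,8] S  <  k=6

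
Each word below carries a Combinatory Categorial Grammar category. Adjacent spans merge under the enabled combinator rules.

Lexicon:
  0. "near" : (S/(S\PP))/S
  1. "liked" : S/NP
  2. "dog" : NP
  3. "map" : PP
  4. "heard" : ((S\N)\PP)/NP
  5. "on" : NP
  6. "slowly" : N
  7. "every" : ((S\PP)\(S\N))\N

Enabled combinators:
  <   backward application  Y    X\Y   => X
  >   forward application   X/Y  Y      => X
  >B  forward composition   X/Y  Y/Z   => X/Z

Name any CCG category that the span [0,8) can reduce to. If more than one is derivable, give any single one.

[0,8] S   >
  [0,3] S/(S\PP)   >
    [0,1] "near" : (S/(S\PP))/S
    [1,3] S   >
      [1,2] "liked" : S/NP
      [2,3] "dog" : NP
  [3,8] S\PP   <
    [3,6] S\N   <
      [3,4] "map" : PP
      [4,6] (S\N)\PP   >
        [4,5] "heard" : ((S\N)\PP)/NP
        [5,6] "on" : NP
    [6,8] (S\PP)\(S\N)   <
      [6,7] "slowly" : N
      [7,8] "every" : ((S\PP)\(S\N))\N

S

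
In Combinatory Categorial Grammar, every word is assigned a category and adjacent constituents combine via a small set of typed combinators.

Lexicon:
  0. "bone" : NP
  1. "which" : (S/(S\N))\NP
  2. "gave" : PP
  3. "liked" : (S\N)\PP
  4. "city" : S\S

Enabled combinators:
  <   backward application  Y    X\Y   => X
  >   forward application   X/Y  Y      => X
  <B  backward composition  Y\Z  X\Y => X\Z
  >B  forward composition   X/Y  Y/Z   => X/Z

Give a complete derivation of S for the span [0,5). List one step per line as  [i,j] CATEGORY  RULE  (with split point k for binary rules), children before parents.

[0,5] S   >
  [0,2] S/(S\N)   <
    [0,1] "bone" : NP
    [1,2] "which" : (S/(S\N))\NP
  [2,5] S\N   <B
    [2,4] S\N   <
      [2,3] "gave" : PP
      [3,4] "liked" : (S\N)\PP
    [4,5] "city" : S\S

[0,1] NP  lex  "bone"
[1,2] (S/(S\N))\NP  lex  "which"
[0,2] S/(S\N)  <  k=1
[2,3] PP  lex  "gave"
[3,4] (S\N)\PP  lex  "liked"
[2,4] S\N  <  k=3
[4,5] S\S  lex  "city"
[2,5] S\N  <B  k=4
[0,5] S  >  k=2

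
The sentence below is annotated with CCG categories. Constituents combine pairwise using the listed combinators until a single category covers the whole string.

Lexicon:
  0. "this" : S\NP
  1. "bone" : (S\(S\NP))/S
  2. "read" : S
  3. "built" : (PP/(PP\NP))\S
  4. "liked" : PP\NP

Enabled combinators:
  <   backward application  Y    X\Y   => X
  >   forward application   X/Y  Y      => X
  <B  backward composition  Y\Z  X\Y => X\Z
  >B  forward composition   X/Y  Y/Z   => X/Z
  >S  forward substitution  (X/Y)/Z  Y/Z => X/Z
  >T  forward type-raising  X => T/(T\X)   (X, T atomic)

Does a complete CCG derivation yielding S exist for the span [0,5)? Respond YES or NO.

NO

S\NP (S\(S\NP))/S S (PP/(PP\NP))\S PP\NP
CKY chart[0,5] = {N/(N\PP), NP/(NP\PP), PP, PP/(PP\PP), S/(S\PP)}; S ∉ chart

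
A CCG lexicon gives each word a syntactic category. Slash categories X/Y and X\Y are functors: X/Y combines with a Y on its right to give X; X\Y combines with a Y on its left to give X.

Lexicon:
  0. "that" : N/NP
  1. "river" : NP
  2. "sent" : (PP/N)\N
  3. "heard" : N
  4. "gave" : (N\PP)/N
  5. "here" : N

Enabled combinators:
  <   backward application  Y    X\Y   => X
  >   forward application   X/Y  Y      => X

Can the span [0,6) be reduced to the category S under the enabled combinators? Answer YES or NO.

NO

N/NP NP (PP/N)\N N (N\PP)/N N
CKY chart[0,6] = {N}; S ∉ chart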